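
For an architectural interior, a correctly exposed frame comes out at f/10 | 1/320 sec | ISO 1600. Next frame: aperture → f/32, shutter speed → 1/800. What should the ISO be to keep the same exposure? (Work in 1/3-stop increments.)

Aperture: f/10 → f/11 → f/13 → f/14 → f/16 → f/18 → f/20 → f/22 → f/25 → f/29 → f/32 — 3 1/3 stops smaller aperture (darker).
Shutter speed: 1/320 → 1/400 → 1/500 → 1/640 → 1/800 — 1 1/3 stops faster (darker).
Net change so far: 4 2/3 stops darker. Offset with the ISO: 1600 → 2000 → 2500 → 3200 → 4000 → 5000 → 6400 → 8000 → 10000 → 12800 → 16000 → 20000 → 25600 → 32000 → 40000.

ISO 40000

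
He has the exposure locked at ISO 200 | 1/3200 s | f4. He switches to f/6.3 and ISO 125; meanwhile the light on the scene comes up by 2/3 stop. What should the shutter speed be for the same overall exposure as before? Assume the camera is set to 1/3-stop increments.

Scene light: 2/3 stop brighter.
Aperture: f/4 → f/4.5 → f/5 → f/5.6 → f/6.3 — 1 1/3 stops narrower (darker).
ISO: 200 → 160 → 125 — 2/3 stop lower (darker).
Net so far: 1 1/3 stops darker. Shutter speed: 1/3200 → 1/2500 → 1/2000 → 1/1600 → 1/1250.

1/1250s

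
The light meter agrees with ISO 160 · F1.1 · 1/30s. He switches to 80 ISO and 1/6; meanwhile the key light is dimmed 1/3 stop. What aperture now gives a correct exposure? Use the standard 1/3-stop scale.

f/1.6

Scene light: 1/3 stop darker.
ISO: 160 → 125 → 100 → 80 — 1 stop dropped (darker).
Shutter speed: 1/30 → 1/25 → 1/20 → 1/15 → 1/13 → 1/10 → 1/8 → 1/6 — 2 1/3 stops slower (brighter).
Net so far: 1 stop brighter. Aperture: f/1.1 → f/1.2 → f/1.4 → f/1.6.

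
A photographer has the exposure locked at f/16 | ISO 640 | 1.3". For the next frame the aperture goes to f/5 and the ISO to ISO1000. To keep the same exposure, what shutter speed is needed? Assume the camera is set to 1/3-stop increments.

1/13s

Aperture: f/16 → f/14 → f/13 → f/11 → f/10 → f/9 → f/8 → f/7.1 → f/6.3 → f/5.6 → f/5 — 3 1/3 stops opened up (brighter).
ISO: 640 → 800 → 1000 — 2/3 stop higher (brighter).
Net change so far: 4 stops brighter. Offset with the shutter speed: 1.3 → 1 → 0.8 → 0.6 → 0.5 → 0.4 → 0.3 → 1/4 → 1/5 → 1/6 → 1/8 → 1/10 → 1/13.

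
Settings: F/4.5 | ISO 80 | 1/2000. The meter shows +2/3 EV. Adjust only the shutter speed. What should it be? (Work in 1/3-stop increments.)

Overexposed by 2/3 stop → need 2/3 stop darker.
Shutter speed: 1/2000 → 1/2500 → 1/3200.

1/3200s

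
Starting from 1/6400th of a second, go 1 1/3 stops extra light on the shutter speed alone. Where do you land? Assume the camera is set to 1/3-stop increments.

1/2500s

Shutter speed: 1/6400 → 1/5000 → 1/4000 → 1/3200 → 1/2500 — 1 1/3 stops longer (brighter).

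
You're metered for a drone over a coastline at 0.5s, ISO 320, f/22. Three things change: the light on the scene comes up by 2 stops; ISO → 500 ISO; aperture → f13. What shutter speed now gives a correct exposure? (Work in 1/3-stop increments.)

1/40s

Scene light: 2 stops brighter.
ISO: 320 → 400 → 500 — 2/3 stop raised (brighter).
Aperture: f/22 → f/20 → f/18 → f/16 → f/14 → f/13 — 1 2/3 stops opened up (brighter).
Net so far: 4 1/3 stops brighter. Shutter speed: 0.5 → 0.4 → 0.3 → 1/4 → 1/5 → 1/6 → 1/8 → 1/10 → 1/13 → 1/15 → 1/20 → 1/25 → 1/30 → 1/40.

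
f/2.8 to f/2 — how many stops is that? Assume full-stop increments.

1 stop

f/2.8 → f/2 — count the steps: 1 stop.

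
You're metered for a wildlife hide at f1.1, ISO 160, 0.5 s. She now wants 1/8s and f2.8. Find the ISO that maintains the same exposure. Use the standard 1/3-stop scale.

Shutter speed: 0.5 → 0.4 → 0.3 → 1/4 → 1/5 → 1/6 → 1/8 — 2 stops shorter (darker).
Aperture: f/1.1 → f/1.2 → f/1.4 → f/1.6 → f/1.8 → f/2 → f/2.2 → f/2.5 → f/2.8 — 2 2/3 stops stopped down (darker).
Net change so far: 4 2/3 stops darker. Offset with the ISO: 160 → 200 → 250 → 320 → 400 → 500 → 640 → 800 → 1000 → 1250 → 1600 → 2000 → 2500 → 3200 → 4000.

ISO 4000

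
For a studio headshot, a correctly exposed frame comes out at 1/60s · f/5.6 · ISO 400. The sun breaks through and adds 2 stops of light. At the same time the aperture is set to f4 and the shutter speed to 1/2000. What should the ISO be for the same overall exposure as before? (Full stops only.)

ISO 1600

Scene light: 2 stops brighter.
Aperture: f/5.6 → f/4 — 1 stop opened up (brighter).
Shutter speed: 1/60 → 1/125 → 1/250 → 1/500 → 1/1000 → 1/2000 — 5 stops faster (darker).
Net so far: 2 stops darker. ISO: 400 → 800 → 1600.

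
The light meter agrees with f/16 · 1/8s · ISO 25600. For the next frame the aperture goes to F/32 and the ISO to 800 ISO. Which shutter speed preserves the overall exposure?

Aperture: f/16 → f/22 → f/32 — 2 stops smaller aperture (darker).
ISO: 25600 → 12800 → 6400 → 3200 → 1600 → 800 — 5 stops dropped (darker).
Net change so far: 7 stops darker. Offset with the shutter speed: 1/8 → 1/4 → 1/2 → 1 → 2 → 4 → 8 → 15.

15 s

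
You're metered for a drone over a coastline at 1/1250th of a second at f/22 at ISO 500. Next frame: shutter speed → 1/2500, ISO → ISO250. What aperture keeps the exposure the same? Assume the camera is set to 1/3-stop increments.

Shutter speed: 1/1250 → 1/1600 → 1/2000 → 1/2500 — 1 stop faster (darker).
ISO: 500 → 400 → 320 → 250 — 1 stop lower (darker).
Net change so far: 2 stops darker. Offset with the aperture: f/22 → f/20 → f/18 → f/16 → f/14 → f/13 → f/11.

f/11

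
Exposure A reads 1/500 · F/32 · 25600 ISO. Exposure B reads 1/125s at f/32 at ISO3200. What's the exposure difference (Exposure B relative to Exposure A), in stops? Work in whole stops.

Aperture: unchanged.
Shutter speed: 1/500 → 1/250 → 1/125 — 2 stops slower (brighter).
ISO: 25600 → 12800 → 6400 → 3200 — 3 stops dropped (darker).
Net: +2 −3 = −1 stop.

1 stop darker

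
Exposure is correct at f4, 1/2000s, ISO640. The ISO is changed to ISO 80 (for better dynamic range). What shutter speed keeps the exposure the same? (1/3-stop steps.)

ISO: 640 → 500 → 400 → 320 → 250 → 200 → 160 → 125 → 100 → 80 — 3 stops dropped (darker).
Need 3 stops brighter from the shutter speed: 1/2000 → 1/1600 → 1/1250 → 1/1000 → 1/800 → 1/640 → 1/500 → 1/400 → 1/320 → 1/250.

1/250s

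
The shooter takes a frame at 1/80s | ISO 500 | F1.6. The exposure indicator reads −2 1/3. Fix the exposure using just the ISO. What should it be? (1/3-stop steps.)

ISO 2500

Underexposed by 2 1/3 stops → need 2 1/3 stops brighter.
ISO: 500 → 640 → 800 → 1000 → 1250 → 1600 → 2000 → 2500.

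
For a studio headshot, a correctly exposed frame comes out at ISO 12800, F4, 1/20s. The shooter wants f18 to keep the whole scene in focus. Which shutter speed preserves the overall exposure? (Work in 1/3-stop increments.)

Aperture: f/4 → f/4.5 → f/5 → f/5.6 → f/6.3 → f/7.1 → f/8 → f/9 → f/10 → f/11 → f/13 → f/14 → f/16 → f/18 — 4 1/3 stops stopped down (darker).
Need 4 1/3 stops brighter from the shutter speed: 1/20 → 1/15 → 1/13 → 1/10 → 1/8 → 1/6 → 1/5 → 1/4 → 0.3 → 0.4 → 0.5 → 0.6 → 0.8 → 1.

1 s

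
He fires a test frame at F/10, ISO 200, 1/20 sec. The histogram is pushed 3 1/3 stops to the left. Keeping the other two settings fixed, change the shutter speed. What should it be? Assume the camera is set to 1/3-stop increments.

0.5 s

Underexposed by 3 1/3 stops → need 3 1/3 stops brighter.
Shutter speed: 1/20 → 1/15 → 1/13 → 1/10 → 1/8 → 1/6 → 1/5 → 1/4 → 0.3 → 0.4 → 0.5.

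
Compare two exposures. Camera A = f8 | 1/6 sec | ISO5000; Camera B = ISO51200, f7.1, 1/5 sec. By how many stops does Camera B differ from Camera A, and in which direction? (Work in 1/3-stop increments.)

4 stops brighter

Aperture: f/8 → f/7.1 — 1/3 stop wider (brighter).
Shutter speed: 1/6 → 1/5 — 1/3 stop slower (brighter).
ISO: 5000 → 6400 → 8000 → 10000 → 12800 → 16000 → 20000 → 25600 → 32000 → 40000 → 51200 — 3 1/3 stops raised (brighter).
Net: +1/3 +1/3 +3 1/3 = +4 stops.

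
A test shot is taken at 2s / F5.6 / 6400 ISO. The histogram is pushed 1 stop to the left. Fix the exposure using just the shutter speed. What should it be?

4 s

Underexposed by 1 stop → need 1 stop brighter.
Shutter speed: 2 → 4.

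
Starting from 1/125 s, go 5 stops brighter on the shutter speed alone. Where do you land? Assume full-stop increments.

1/4s

Shutter speed: 1/125 → 1/60 → 1/30 → 1/15 → 1/8 → 1/4 — 5 stops slower (brighter).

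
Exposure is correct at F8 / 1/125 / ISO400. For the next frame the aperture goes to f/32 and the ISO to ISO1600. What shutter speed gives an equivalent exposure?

1/30s

Aperture: f/8 → f/11 → f/16 → f/22 → f/32 — 4 stops stopped down (darker).
ISO: 400 → 800 → 1600 — 2 stops higher (brighter).
Net change so far: 2 stops darker. Offset with the shutter speed: 1/125 → 1/60 → 1/30.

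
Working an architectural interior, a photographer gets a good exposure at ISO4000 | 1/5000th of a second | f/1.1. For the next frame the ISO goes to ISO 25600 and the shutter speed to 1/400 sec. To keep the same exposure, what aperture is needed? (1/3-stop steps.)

f/10

ISO: 4000 → 5000 → 6400 → 8000 → 10000 → 12800 → 16000 → 20000 → 25600 — 2 2/3 stops raised (brighter).
Shutter speed: 1/5000 → 1/4000 → 1/3200 → 1/2500 → 1/2000 → 1/1600 → 1/1250 → 1/1000 → 1/800 → 1/640 → 1/500 → 1/400 — 3 2/3 stops slower (brighter).
Net change so far: 6 1/3 stops brighter. Offset with the aperture: f/1.1 → f/1.2 → f/1.4 → f/1.6 → f/1.8 → f/2 → f/2.2 → f/2.5 → f/2.8 → f/3.2 → f/3.5 → f/4 → f/4.5 → f/5 → f/5.6 → f/6.3 → f/7.1 → f/8 → f/9 → f/10.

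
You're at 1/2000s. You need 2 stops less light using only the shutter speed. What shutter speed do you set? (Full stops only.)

Shutter speed: 1/2000 → 1/4000 → 1/8000 — 2 stops faster (darker).

1/8000s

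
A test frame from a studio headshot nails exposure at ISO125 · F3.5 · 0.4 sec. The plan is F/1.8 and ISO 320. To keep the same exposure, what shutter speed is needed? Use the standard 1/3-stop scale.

Aperture: f/3.5 → f/3.2 → f/2.8 → f/2.5 → f/2.2 → f/2 → f/1.8 — 2 stops opened up (brighter).
ISO: 125 → 160 → 200 → 250 → 320 — 1 1/3 stops raised (brighter).
Net change so far: 3 1/3 stops brighter. Offset with the shutter speed: 0.4 → 0.3 → 1/4 → 1/5 → 1/6 → 1/8 → 1/10 → 1/13 → 1/15 → 1/20 → 1/25.

1/25s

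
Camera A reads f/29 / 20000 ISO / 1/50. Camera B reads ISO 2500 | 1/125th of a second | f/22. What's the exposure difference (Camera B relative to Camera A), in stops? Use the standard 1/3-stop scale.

Aperture: f/29 → f/25 → f/22 — 2/3 stop wider (brighter).
Shutter speed: 1/50 → 1/60 → 1/80 → 1/100 → 1/125 — 1 1/3 stops shorter (darker).
ISO: 20000 → 16000 → 12800 → 10000 → 8000 → 6400 → 5000 → 4000 → 3200 → 2500 — 3 stops lower (darker).
Net: +2/3 −1 1/3 −3 = −3 2/3 stops.

3 2/3 stops darker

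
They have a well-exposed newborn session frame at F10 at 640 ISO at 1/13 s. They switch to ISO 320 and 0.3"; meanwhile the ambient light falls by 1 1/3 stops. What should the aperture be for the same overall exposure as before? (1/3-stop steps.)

f/9

Scene light: 1 1/3 stops darker.
ISO: 640 → 500 → 400 → 320 — 1 stop lower (darker).
Shutter speed: 1/13 → 1/10 → 1/8 → 1/6 → 1/5 → 1/4 → 0.3 — 2 stops longer (brighter).
Net so far: 1/3 stop darker. Aperture: f/10 → f/9.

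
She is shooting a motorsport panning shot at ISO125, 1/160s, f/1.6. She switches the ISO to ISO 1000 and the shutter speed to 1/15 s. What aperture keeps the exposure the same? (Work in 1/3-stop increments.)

ISO: 125 → 160 → 200 → 250 → 320 → 400 → 500 → 640 → 800 → 1000 — 3 stops raised (brighter).
Shutter speed: 1/160 → 1/125 → 1/100 → 1/80 → 1/60 → 1/50 → 1/40 → 1/30 → 1/25 → 1/20 → 1/15 — 3 1/3 stops longer (brighter).
Net change so far: 6 1/3 stops brighter. Offset with the aperture: f/1.6 → f/1.8 → f/2 → f/2.2 → f/2.5 → f/2.8 → f/3.2 → f/3.5 → f/4 → f/4.5 → f/5 → f/5.6 → f/6.3 → f/7.1 → f/8 → f/9 → f/10 → f/11 → f/13 → f/14.

f/14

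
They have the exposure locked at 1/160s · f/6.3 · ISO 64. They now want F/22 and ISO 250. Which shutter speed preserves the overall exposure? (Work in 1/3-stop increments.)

1/50s

Aperture: f/6.3 → f/7.1 → f/8 → f/9 → f/10 → f/11 → f/13 → f/14 → f/16 → f/18 → f/20 → f/22 — 3 2/3 stops narrower (darker).
ISO: 64 → 80 → 100 → 125 → 160 → 200 → 250 — 2 stops higher (brighter).
Net change so far: 1 2/3 stops darker. Offset with the shutter speed: 1/160 → 1/125 → 1/100 → 1/80 → 1/60 → 1/50.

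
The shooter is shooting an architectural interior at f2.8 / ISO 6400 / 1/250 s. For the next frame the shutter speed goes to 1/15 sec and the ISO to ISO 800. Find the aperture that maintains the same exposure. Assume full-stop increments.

f/4

Shutter speed: 1/250 → 1/125 → 1/60 → 1/30 → 1/15 — 4 stops longer (brighter).
ISO: 6400 → 3200 → 1600 → 800 — 3 stops dropped (darker).
Net change so far: 1 stop brighter. Offset with the aperture: f/2.8 → f/4.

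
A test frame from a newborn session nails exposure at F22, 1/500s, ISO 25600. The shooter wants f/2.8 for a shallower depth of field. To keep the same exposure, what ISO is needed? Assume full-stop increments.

ISO 400

Aperture: f/22 → f/16 → f/11 → f/8 → f/5.6 → f/4 → f/2.8 — 6 stops larger aperture (brighter).
Need 6 stops darker from the ISO: 25600 → 12800 → 6400 → 3200 → 1600 → 800 → 400.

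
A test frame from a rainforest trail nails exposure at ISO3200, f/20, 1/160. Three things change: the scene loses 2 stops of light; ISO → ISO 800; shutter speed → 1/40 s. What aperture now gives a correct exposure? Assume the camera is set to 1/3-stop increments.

Scene light: 2 stops darker.
ISO: 3200 → 2500 → 2000 → 1600 → 1250 → 1000 → 800 — 2 stops dropped (darker).
Shutter speed: 1/160 → 1/125 → 1/100 → 1/80 → 1/60 → 1/50 → 1/40 — 2 stops longer (brighter).
Net so far: 2 stops darker. Aperture: f/20 → f/18 → f/16 → f/14 → f/13 → f/11 → f/10.

f/10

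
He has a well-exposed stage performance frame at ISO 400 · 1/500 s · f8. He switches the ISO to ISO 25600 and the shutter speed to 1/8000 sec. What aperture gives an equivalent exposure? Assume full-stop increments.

f/16

ISO: 400 → 800 → 1600 → 3200 → 6400 → 12800 → 25600 — 6 stops higher (brighter).
Shutter speed: 1/500 → 1/1000 → 1/2000 → 1/4000 → 1/8000 — 4 stops faster (darker).
Net change so far: 2 stops brighter. Offset with the aperture: f/8 → f/11 → f/16.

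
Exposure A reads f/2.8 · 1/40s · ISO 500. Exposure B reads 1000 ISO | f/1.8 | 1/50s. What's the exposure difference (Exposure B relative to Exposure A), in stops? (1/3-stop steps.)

2 stops brighter

Aperture: f/2.8 → f/2.5 → f/2.2 → f/2 → f/1.8 — 1 1/3 stops wider (brighter).
Shutter speed: 1/40 → 1/50 — 1/3 stop faster (darker).
ISO: 500 → 640 → 800 → 1000 — 1 stop raised (brighter).
Net: +1 1/3 −1/3 +1 = +2 stops.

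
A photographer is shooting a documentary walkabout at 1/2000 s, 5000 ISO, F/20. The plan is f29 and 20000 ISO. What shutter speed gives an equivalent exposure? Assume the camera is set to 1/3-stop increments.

Aperture: f/20 → f/22 → f/25 → f/29 — 1 stop stopped down (darker).
ISO: 5000 → 6400 → 8000 → 10000 → 12800 → 16000 → 20000 — 2 stops raised (brighter).
Net change so far: 1 stop brighter. Offset with the shutter speed: 1/2000 → 1/2500 → 1/3200 → 1/4000.

1/4000s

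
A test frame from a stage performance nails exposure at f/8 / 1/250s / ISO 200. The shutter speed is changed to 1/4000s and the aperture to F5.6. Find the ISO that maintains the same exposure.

Shutter speed: 1/250 → 1/500 → 1/1000 → 1/2000 → 1/4000 — 4 stops shorter (darker).
Aperture: f/8 → f/5.6 — 1 stop wider (brighter).
Net change so far: 3 stops darker. Offset with the ISO: 200 → 400 → 800 → 1600.

ISO 1600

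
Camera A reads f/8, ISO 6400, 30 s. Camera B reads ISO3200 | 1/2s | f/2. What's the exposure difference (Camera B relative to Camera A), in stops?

Aperture: f/8 → f/5.6 → f/4 → f/2.8 → f/2 — 4 stops larger aperture (brighter).
Shutter speed: 30 → 15 → 8 → 4 → 2 → 1 → 1/2 — 6 stops shorter (darker).
ISO: 6400 → 3200 — 1 stop lower (darker).
Net: +4 −6 −1 = −3 stops.

3 stops darker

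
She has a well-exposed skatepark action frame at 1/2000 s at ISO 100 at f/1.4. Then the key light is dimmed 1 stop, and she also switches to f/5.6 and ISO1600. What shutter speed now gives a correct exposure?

1/1000s

Scene light: 1 stop darker.
Aperture: f/1.4 → f/2 → f/2.8 → f/4 → f/5.6 — 4 stops stopped down (darker).
ISO: 100 → 200 → 400 → 800 → 1600 — 4 stops raised (brighter).
Net so far: 1 stop darker. Shutter speed: 1/2000 → 1/1000.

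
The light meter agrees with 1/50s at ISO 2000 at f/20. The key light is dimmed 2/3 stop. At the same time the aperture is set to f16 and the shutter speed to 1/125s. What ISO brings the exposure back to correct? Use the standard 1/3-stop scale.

ISO 5000

Scene light: 2/3 stop darker.
Aperture: f/20 → f/18 → f/16 — 2/3 stop larger aperture (brighter).
Shutter speed: 1/50 → 1/60 → 1/80 → 1/100 → 1/125 — 1 1/3 stops shorter (darker).
Net so far: 1 1/3 stops darker. ISO: 2000 → 2500 → 3200 → 4000 → 5000.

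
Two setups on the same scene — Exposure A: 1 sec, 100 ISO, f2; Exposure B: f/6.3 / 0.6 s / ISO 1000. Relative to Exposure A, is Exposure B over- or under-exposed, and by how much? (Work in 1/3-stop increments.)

2/3 stop darker

Aperture: f/2 → f/2.2 → f/2.5 → f/2.8 → f/3.2 → f/3.5 → f/4 → f/4.5 → f/5 → f/5.6 → f/6.3 — 3 1/3 stops stopped down (darker).
Shutter speed: 1 → 0.8 → 0.6 — 2/3 stop shorter (darker).
ISO: 100 → 125 → 160 → 200 → 250 → 320 → 400 → 500 → 640 → 800 → 1000 — 3 1/3 stops higher (brighter).
Net: −3 1/3 −2/3 +3 1/3 = −2/3 stops.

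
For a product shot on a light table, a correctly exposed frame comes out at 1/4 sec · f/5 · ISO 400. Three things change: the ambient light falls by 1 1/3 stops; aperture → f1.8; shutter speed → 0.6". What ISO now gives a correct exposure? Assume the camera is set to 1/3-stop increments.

ISO 50

Scene light: 1 1/3 stops darker.
Aperture: f/5 → f/4.5 → f/4 → f/3.5 → f/3.2 → f/2.8 → f/2.5 → f/2.2 → f/2 → f/1.8 — 3 stops larger aperture (brighter).
Shutter speed: 1/4 → 0.3 → 0.4 → 0.5 → 0.6 — 1 1/3 stops longer (brighter).
Net so far: 3 stops brighter. ISO: 400 → 320 → 250 → 200 → 160 → 125 → 100 → 80 → 64 → 50.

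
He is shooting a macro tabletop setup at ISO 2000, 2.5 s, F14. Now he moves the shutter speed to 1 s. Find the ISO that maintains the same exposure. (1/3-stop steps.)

Shutter speed: 2.5 → 2 → 1.6 → 1.3 → 1 — 1 1/3 stops shorter (darker).
Need 1 1/3 stops brighter from the ISO: 2000 → 2500 → 3200 → 4000 → 5000.

ISO 5000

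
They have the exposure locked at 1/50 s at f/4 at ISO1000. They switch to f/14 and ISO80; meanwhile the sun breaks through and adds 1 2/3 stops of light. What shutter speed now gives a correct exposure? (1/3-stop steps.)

1 s

Scene light: 1 2/3 stops brighter.
Aperture: f/4 → f/4.5 → f/5 → f/5.6 → f/6.3 → f/7.1 → f/8 → f/9 → f/10 → f/11 → f/13 → f/14 — 3 2/3 stops stopped down (darker).
ISO: 1000 → 800 → 640 → 500 → 400 → 320 → 250 → 200 → 160 → 125 → 100 → 80 — 3 2/3 stops lower (darker).
Net so far: 5 2/3 stops darker. Shutter speed: 1/50 → 1/40 → 1/30 → 1/25 → 1/20 → 1/15 → 1/13 → 1/10 → 1/8 → 1/6 → 1/5 → 1/4 → 0.3 → 0.4 → 0.5 → 0.6 → 0.8 → 1.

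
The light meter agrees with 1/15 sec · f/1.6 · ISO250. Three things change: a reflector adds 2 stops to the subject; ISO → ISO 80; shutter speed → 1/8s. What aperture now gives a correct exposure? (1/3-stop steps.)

Scene light: 2 stops brighter.
ISO: 250 → 200 → 160 → 125 → 100 → 80 — 1 2/3 stops dropped (darker).
Shutter speed: 1/15 → 1/13 → 1/10 → 1/8 — 1 stop longer (brighter).
Net so far: 1 1/3 stops brighter. Aperture: f/1.6 → f/1.8 → f/2 → f/2.2 → f/2.5.

f/2.5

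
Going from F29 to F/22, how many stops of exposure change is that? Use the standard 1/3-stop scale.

f/29 → f/25 → f/22 — count the steps: 2 third-stops = 2/3 stop.

2/3 stop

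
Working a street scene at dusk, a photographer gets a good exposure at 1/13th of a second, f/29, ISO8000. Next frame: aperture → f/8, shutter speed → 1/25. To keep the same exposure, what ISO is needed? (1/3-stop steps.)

Aperture: f/29 → f/25 → f/22 → f/20 → f/18 → f/16 → f/14 → f/13 → f/11 → f/10 → f/9 → f/8 — 3 2/3 stops wider (brighter).
Shutter speed: 1/13 → 1/15 → 1/20 → 1/25 — 1 stop shorter (darker).
Net change so far: 2 2/3 stops brighter. Offset with the ISO: 8000 → 6400 → 5000 → 4000 → 3200 → 2500 → 2000 → 1600 → 1250.

ISO 1250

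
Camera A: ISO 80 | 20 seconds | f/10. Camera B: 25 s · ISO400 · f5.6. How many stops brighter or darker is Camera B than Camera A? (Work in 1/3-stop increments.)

Aperture: f/10 → f/9 → f/8 → f/7.1 → f/6.3 → f/5.6 — 1 2/3 stops larger aperture (brighter).
Shutter speed: 20 → 25 — 1/3 stop longer (brighter).
ISO: 80 → 100 → 125 → 160 → 200 → 250 → 320 → 400 — 2 1/3 stops higher (brighter).
Net: +1 2/3 +1/3 +2 1/3 = +4 1/3 stops.

4 1/3 stops brighter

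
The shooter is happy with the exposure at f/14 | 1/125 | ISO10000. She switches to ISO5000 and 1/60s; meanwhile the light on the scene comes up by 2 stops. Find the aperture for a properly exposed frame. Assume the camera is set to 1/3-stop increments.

Scene light: 2 stops brighter.
ISO: 10000 → 8000 → 6400 → 5000 — 1 stop dropped (darker).
Shutter speed: 1/125 → 1/100 → 1/80 → 1/60 — 1 stop longer (brighter).
Net so far: 2 stops brighter. Aperture: f/14 → f/16 → f/18 → f/20 → f/22 → f/25 → f/29.

f/29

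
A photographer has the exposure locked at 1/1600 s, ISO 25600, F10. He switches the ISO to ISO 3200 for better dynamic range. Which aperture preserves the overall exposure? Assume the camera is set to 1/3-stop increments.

f/3.5

ISO: 25600 → 20000 → 16000 → 12800 → 10000 → 8000 → 6400 → 5000 → 4000 → 3200 — 3 stops lower (darker).
Need 3 stops brighter from the aperture: f/10 → f/9 → f/8 → f/7.1 → f/6.3 → f/5.6 → f/5 → f/4.5 → f/4 → f/3.5.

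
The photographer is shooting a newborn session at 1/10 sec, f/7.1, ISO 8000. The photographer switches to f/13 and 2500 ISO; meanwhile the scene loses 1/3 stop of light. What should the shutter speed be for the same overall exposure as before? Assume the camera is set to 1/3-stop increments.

Scene light: 1/3 stop darker.
Aperture: f/7.1 → f/8 → f/9 → f/10 → f/11 → f/13 — 1 2/3 stops stopped down (darker).
ISO: 8000 → 6400 → 5000 → 4000 → 3200 → 2500 — 1 2/3 stops lower (darker).
Net so far: 3 2/3 stops darker. Shutter speed: 1/10 → 1/8 → 1/6 → 1/5 → 1/4 → 0.3 → 0.4 → 0.5 → 0.6 → 0.8 → 1 → 1.3.

1.3 s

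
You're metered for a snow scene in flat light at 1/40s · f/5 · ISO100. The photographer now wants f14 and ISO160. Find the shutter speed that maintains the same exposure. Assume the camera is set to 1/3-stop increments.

1/8s

Aperture: f/5 → f/5.6 → f/6.3 → f/7.1 → f/8 → f/9 → f/10 → f/11 → f/13 → f/14 — 3 stops stopped down (darker).
ISO: 100 → 125 → 160 — 2/3 stop raised (brighter).
Net change so far: 2 1/3 stops darker. Offset with the shutter speed: 1/40 → 1/30 → 1/25 → 1/20 → 1/15 → 1/13 → 1/10 → 1/8.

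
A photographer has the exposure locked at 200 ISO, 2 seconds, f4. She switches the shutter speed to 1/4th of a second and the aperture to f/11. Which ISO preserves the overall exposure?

Shutter speed: 2 → 1 → 1/2 → 1/4 — 3 stops shorter (darker).
Aperture: f/4 → f/5.6 → f/8 → f/11 — 3 stops smaller aperture (darker).
Net change so far: 6 stops darker. Offset with the ISO: 200 → 400 → 800 → 1600 → 3200 → 6400 → 12800.

ISO 12800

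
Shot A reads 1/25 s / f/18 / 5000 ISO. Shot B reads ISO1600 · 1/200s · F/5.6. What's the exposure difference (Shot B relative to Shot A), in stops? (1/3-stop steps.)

Aperture: f/18 → f/16 → f/14 → f/13 → f/11 → f/10 → f/9 → f/8 → f/7.1 → f/6.3 → f/5.6 — 3 1/3 stops opened up (brighter).
Shutter speed: 1/25 → 1/30 → 1/40 → 1/50 → 1/60 → 1/80 → 1/100 → 1/125 → 1/160 → 1/200 — 3 stops faster (darker).
ISO: 5000 → 4000 → 3200 → 2500 → 2000 → 1600 — 1 2/3 stops lower (darker).
Net: +3 1/3 −3 −1 2/3 = −1 1/3 stops.

1 1/3 stops darker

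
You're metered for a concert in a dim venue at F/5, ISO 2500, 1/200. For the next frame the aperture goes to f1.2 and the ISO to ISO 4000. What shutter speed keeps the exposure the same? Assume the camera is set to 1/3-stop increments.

Aperture: f/5 → f/4.5 → f/4 → f/3.5 → f/3.2 → f/2.8 → f/2.5 → f/2.2 → f/2 → f/1.8 → f/1.6 → f/1.4 → f/1.2 — 4 stops larger aperture (brighter).
ISO: 2500 → 3200 → 4000 — 2/3 stop higher (brighter).
Net change so far: 4 2/3 stops brighter. Offset with the shutter speed: 1/200 → 1/250 → 1/320 → 1/400 → 1/500 → 1/640 → 1/800 → 1/1000 → 1/1250 → 1/1600 → 1/2000 → 1/2500 → 1/3200 → 1/4000 → 1/5000.

1/5000s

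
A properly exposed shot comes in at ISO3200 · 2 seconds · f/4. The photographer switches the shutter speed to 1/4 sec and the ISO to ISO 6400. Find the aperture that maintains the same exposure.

Shutter speed: 2 → 1 → 1/2 → 1/4 — 3 stops faster (darker).
ISO: 3200 → 6400 — 1 stop raised (brighter).
Net change so far: 2 stops darker. Offset with the aperture: f/4 → f/2.8 → f/2.

f/2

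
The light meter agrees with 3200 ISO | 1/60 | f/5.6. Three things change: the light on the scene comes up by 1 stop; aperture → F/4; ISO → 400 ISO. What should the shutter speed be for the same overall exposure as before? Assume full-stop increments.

Scene light: 1 stop brighter.
Aperture: f/5.6 → f/4 — 1 stop wider (brighter).
ISO: 3200 → 1600 → 800 → 400 — 3 stops lower (darker).
Net so far: 1 stop darker. Shutter speed: 1/60 → 1/30.

1/30s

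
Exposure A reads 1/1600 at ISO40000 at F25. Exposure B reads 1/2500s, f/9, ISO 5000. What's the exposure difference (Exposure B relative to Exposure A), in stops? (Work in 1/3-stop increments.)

Aperture: f/25 → f/22 → f/20 → f/18 → f/16 → f/14 → f/13 → f/11 → f/10 → f/9 — 3 stops larger aperture (brighter).
Shutter speed: 1/1600 → 1/2000 → 1/2500 — 2/3 stop faster (darker).
ISO: 40000 → 32000 → 25600 → 20000 → 16000 → 12800 → 10000 → 8000 → 6400 → 5000 — 3 stops dropped (darker).
Net: +3 −2/3 −3 = −2/3 stops.

2/3 stop darker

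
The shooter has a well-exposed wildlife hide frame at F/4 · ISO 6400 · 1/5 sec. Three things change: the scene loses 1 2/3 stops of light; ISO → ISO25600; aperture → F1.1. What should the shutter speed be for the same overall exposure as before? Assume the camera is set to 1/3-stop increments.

Scene light: 1 2/3 stops darker.
ISO: 6400 → 8000 → 10000 → 12800 → 16000 → 20000 → 25600 — 2 stops raised (brighter).
Aperture: f/4 → f/3.5 → f/3.2 → f/2.8 → f/2.5 → f/2.2 → f/2 → f/1.8 → f/1.6 → f/1.4 → f/1.2 → f/1.1 — 3 2/3 stops opened up (brighter).
Net so far: 4 stops brighter. Shutter speed: 1/5 → 1/6 → 1/8 → 1/10 → 1/13 → 1/15 → 1/20 → 1/25 → 1/30 → 1/40 → 1/50 → 1/60 → 1/80.

1/80s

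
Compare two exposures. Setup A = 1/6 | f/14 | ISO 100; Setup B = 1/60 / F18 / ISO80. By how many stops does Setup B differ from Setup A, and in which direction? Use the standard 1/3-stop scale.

Aperture: f/14 → f/16 → f/18 — 2/3 stop narrower (darker).
Shutter speed: 1/6 → 1/8 → 1/10 → 1/13 → 1/15 → 1/20 → 1/25 → 1/30 → 1/40 → 1/50 → 1/60 — 3 1/3 stops shorter (darker).
ISO: 100 → 80 — 1/3 stop lower (darker).
Net: −2/3 −3 1/3 −1/3 = −4 1/3 stops.

4 1/3 stops darker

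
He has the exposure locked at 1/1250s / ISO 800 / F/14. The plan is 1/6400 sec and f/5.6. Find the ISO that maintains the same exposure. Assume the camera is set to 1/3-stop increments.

ISO 640

Shutter speed: 1/1250 → 1/1600 → 1/2000 → 1/2500 → 1/3200 → 1/4000 → 1/5000 → 1/6400 — 2 1/3 stops faster (darker).
Aperture: f/14 → f/13 → f/11 → f/10 → f/9 → f/8 → f/7.1 → f/6.3 → f/5.6 — 2 2/3 stops opened up (brighter).
Net change so far: 1/3 stop brighter. Offset with the ISO: 800 → 640.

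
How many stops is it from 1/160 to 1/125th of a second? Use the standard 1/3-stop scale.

1/3 stop

1/160 → 1/125 — count the steps: 1 third-stops = 1/3 stop.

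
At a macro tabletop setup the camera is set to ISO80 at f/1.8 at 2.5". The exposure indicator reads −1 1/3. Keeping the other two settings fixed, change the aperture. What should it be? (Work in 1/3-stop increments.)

f/1.1

Underexposed by 1 1/3 stops → need 1 1/3 stops brighter.
Aperture: f/1.8 → f/1.6 → f/1.4 → f/1.2 → f/1.1.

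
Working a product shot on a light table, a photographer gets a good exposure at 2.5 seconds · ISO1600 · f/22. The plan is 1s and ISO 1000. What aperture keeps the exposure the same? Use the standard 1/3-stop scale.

Shutter speed: 2.5 → 2 → 1.6 → 1.3 → 1 — 1 1/3 stops shorter (darker).
ISO: 1600 → 1250 → 1000 — 2/3 stop dropped (darker).
Net change so far: 2 stops darker. Offset with the aperture: f/22 → f/20 → f/18 → f/16 → f/14 → f/13 → f/11.

f/11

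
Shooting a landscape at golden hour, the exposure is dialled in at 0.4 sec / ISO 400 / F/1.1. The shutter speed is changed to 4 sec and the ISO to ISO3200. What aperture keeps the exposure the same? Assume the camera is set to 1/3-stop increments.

Shutter speed: 0.4 → 0.5 → 0.6 → 0.8 → 1 → 1.3 → 1.6 → 2 → 2.5 → 3.2 → 4 — 3 1/3 stops slower (brighter).
ISO: 400 → 500 → 640 → 800 → 1000 → 1250 → 1600 → 2000 → 2500 → 3200 — 3 stops higher (brighter).
Net change so far: 6 1/3 stops brighter. Offset with the aperture: f/1.1 → f/1.2 → f/1.4 → f/1.6 → f/1.8 → f/2 → f/2.2 → f/2.5 → f/2.8 → f/3.2 → f/3.5 → f/4 → f/4.5 → f/5 → f/5.6 → f/6.3 → f/7.1 → f/8 → f/9 → f/10.

f/10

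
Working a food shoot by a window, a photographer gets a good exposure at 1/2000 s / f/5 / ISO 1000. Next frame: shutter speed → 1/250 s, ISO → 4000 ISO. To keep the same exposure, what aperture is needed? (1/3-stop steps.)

Shutter speed: 1/2000 → 1/1600 → 1/1250 → 1/1000 → 1/800 → 1/640 → 1/500 → 1/400 → 1/320 → 1/250 — 3 stops slower (brighter).
ISO: 1000 → 1250 → 1600 → 2000 → 2500 → 3200 → 4000 — 2 stops raised (brighter).
Net change so far: 5 stops brighter. Offset with the aperture: f/5 → f/5.6 → f/6.3 → f/7.1 → f/8 → f/9 → f/10 → f/11 → f/13 → f/14 → f/16 → f/18 → f/20 → f/22 → f/25 → f/29.

f/29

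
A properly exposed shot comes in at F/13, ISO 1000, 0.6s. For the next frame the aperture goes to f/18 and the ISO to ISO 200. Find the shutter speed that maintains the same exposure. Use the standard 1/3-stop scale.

6 s

Aperture: f/13 → f/14 → f/16 → f/18 — 1 stop smaller aperture (darker).
ISO: 1000 → 800 → 640 → 500 → 400 → 320 → 250 → 200 — 2 1/3 stops dropped (darker).
Net change so far: 3 1/3 stops darker. Offset with the shutter speed: 0.6 → 0.8 → 1 → 1.3 → 1.6 → 2 → 2.5 → 3.2 → 4 → 5 → 6.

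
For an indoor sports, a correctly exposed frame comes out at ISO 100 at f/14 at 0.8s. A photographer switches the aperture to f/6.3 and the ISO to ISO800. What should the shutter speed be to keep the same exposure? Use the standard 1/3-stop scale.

Aperture: f/14 → f/13 → f/11 → f/10 → f/9 → f/8 → f/7.1 → f/6.3 — 2 1/3 stops opened up (brighter).
ISO: 100 → 125 → 160 → 200 → 250 → 320 → 400 → 500 → 640 → 800 — 3 stops raised (brighter).
Net change so far: 5 1/3 stops brighter. Offset with the shutter speed: 0.8 → 0.6 → 0.5 → 0.4 → 0.3 → 1/4 → 1/5 → 1/6 → 1/8 → 1/10 → 1/13 → 1/15 → 1/20 → 1/25 → 1/30 → 1/40 → 1/50.

1/50s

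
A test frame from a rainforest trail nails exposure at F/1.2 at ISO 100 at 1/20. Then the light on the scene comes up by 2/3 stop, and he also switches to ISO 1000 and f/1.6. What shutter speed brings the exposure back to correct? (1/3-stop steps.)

Scene light: 2/3 stop brighter.
ISO: 100 → 125 → 160 → 200 → 250 → 320 → 400 → 500 → 640 → 800 → 1000 — 3 1/3 stops raised (brighter).
Aperture: f/1.2 → f/1.4 → f/1.6 — 2/3 stop smaller aperture (darker).
Net so far: 3 1/3 stops brighter. Shutter speed: 1/20 → 1/25 → 1/30 → 1/40 → 1/50 → 1/60 → 1/80 → 1/100 → 1/125 → 1/160 → 1/200.

1/200s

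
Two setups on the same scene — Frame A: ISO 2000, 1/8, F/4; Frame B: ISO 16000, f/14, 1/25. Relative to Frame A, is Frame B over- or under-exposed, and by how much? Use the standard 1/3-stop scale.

Aperture: f/4 → f/4.5 → f/5 → f/5.6 → f/6.3 → f/7.1 → f/8 → f/9 → f/10 → f/11 → f/13 → f/14 — 3 2/3 stops narrower (darker).
Shutter speed: 1/8 → 1/10 → 1/13 → 1/15 → 1/20 → 1/25 — 1 2/3 stops faster (darker).
ISO: 2000 → 2500 → 3200 → 4000 → 5000 → 6400 → 8000 → 10000 → 12800 → 16000 — 3 stops raised (brighter).
Net: −3 2/3 −1 2/3 +3 = −2 1/3 stops.

2 1/3 stops darker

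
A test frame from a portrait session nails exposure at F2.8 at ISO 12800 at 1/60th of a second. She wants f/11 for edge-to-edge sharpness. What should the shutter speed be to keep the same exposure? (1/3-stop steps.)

1/4s

Aperture: f/2.8 → f/3.2 → f/3.5 → f/4 → f/4.5 → f/5 → f/5.6 → f/6.3 → f/7.1 → f/8 → f/9 → f/10 → f/11 — 4 stops smaller aperture (darker).
Need 4 stops brighter from the shutter speed: 1/60 → 1/50 → 1/40 → 1/30 → 1/25 → 1/20 → 1/15 → 1/13 → 1/10 → 1/8 → 1/6 → 1/5 → 1/4.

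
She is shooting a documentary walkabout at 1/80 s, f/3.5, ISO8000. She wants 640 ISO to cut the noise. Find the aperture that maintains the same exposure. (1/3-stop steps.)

ISO: 8000 → 6400 → 5000 → 4000 → 3200 → 2500 → 2000 → 1600 → 1250 → 1000 → 800 → 640 — 3 2/3 stops dropped (darker).
Need 3 2/3 stops brighter from the aperture: f/3.5 → f/3.2 → f/2.8 → f/2.5 → f/2.2 → f/2 → f/1.8 → f/1.6 → f/1.4 → f/1.2 → f/1.1 → f/1.0.

f/1.0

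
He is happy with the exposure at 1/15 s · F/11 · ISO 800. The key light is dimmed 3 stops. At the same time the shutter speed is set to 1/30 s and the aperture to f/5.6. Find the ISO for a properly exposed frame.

ISO 3200

Scene light: 3 stops darker.
Shutter speed: 1/15 → 1/30 — 1 stop faster (darker).
Aperture: f/11 → f/8 → f/5.6 — 2 stops wider (brighter).
Net so far: 2 stops darker. ISO: 800 → 1600 → 3200.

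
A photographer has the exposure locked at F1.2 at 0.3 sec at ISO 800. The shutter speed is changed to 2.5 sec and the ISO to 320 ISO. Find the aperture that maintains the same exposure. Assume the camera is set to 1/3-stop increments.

Shutter speed: 0.3 → 0.4 → 0.5 → 0.6 → 0.8 → 1 → 1.3 → 1.6 → 2 → 2.5 — 3 stops slower (brighter).
ISO: 800 → 640 → 500 → 400 → 320 — 1 1/3 stops dropped (darker).
Net change so far: 1 2/3 stops brighter. Offset with the aperture: f/1.2 → f/1.4 → f/1.6 → f/1.8 → f/2 → f/2.2.

f/2.2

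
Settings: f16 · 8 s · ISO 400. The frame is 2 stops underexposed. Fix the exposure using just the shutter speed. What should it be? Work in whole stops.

Underexposed by 2 stops → need 2 stops brighter.
Shutter speed: 8 → 15 → 30.

30 s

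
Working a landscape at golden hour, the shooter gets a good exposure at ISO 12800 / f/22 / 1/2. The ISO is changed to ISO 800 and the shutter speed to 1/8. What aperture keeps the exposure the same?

f/2.8

ISO: 12800 → 6400 → 3200 → 1600 → 800 — 4 stops lower (darker).
Shutter speed: 1/2 → 1/4 → 1/8 — 2 stops faster (darker).
Net change so far: 6 stops darker. Offset with the aperture: f/22 → f/16 → f/11 → f/8 → f/5.6 → f/4 → f/2.8.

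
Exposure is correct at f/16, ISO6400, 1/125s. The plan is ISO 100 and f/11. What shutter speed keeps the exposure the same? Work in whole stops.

1/4s

ISO: 6400 → 3200 → 1600 → 800 → 400 → 200 → 100 — 6 stops dropped (darker).
Aperture: f/16 → f/11 — 1 stop opened up (brighter).
Net change so far: 5 stops darker. Offset with the shutter speed: 1/125 → 1/60 → 1/30 → 1/15 → 1/8 → 1/4.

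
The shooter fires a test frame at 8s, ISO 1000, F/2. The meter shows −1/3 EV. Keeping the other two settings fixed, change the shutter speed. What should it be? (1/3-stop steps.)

Underexposed by 1/3 stop → need 1/3 stop brighter.
Shutter speed: 8 → 10.

10 s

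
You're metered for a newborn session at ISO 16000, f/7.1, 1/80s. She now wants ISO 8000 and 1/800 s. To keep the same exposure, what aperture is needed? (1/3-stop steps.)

ISO: 16000 → 12800 → 10000 → 8000 — 1 stop dropped (darker).
Shutter speed: 1/80 → 1/100 → 1/125 → 1/160 → 1/200 → 1/250 → 1/320 → 1/400 → 1/500 → 1/640 → 1/800 — 3 1/3 stops shorter (darker).
Net change so far: 4 1/3 stops darker. Offset with the aperture: f/7.1 → f/6.3 → f/5.6 → f/5 → f/4.5 → f/4 → f/3.5 → f/3.2 → f/2.8 → f/2.5 → f/2.2 → f/2 → f/1.8 → f/1.6.

f/1.6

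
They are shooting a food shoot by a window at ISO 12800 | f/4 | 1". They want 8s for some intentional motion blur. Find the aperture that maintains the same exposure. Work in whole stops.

Shutter speed: 1 → 2 → 4 → 8 — 3 stops slower (brighter).
Need 3 stops darker from the aperture: f/4 → f/5.6 → f/8 → f/11.

f/11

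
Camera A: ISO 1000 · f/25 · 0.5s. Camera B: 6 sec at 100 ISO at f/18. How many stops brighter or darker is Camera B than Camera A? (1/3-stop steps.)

1 1/3 stops brighter

Aperture: f/25 → f/22 → f/20 → f/18 — 1 stop wider (brighter).
Shutter speed: 0.5 → 0.6 → 0.8 → 1 → 1.3 → 1.6 → 2 → 2.5 → 3.2 → 4 → 5 → 6 — 3 2/3 stops longer (brighter).
ISO: 1000 → 800 → 640 → 500 → 400 → 320 → 250 → 200 → 160 → 125 → 100 — 3 1/3 stops lower (darker).
Net: +1 +3 2/3 −3 1/3 = +1 1/3 stops.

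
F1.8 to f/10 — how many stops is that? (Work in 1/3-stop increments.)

5 stops

f/1.8 → f/2 → f/2.2 → f/2.5 → f/2.8 → f/3.2 → f/3.5 → f/4 → f/4.5 → f/5 → f/5.6 → f/6.3 → f/7.1 → f/8 → f/9 → f/10 — count the steps: 15 third-stops = 5 stops.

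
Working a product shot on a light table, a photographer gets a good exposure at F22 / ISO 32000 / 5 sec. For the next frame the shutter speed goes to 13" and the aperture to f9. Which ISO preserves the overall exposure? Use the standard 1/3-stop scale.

Shutter speed: 5 → 6 → 8 → 10 → 13 — 1 1/3 stops longer (brighter).
Aperture: f/22 → f/20 → f/18 → f/16 → f/14 → f/13 → f/11 → f/10 → f/9 — 2 2/3 stops opened up (brighter).
Net change so far: 4 stops brighter. Offset with the ISO: 32000 → 25600 → 20000 → 16000 → 12800 → 10000 → 8000 → 6400 → 5000 → 4000 → 3200 → 2500 → 2000.

ISO 2000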